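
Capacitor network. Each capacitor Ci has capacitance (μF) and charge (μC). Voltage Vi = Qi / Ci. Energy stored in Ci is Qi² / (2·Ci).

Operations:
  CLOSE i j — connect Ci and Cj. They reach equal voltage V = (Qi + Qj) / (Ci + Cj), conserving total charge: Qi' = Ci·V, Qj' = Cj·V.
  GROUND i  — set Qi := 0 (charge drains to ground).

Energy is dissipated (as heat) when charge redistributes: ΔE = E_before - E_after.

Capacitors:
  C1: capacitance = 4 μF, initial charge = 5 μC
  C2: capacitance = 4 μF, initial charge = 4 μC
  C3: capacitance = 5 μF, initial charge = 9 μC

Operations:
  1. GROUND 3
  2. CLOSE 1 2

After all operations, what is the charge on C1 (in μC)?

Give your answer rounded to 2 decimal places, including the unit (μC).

Answer: 4.50 μC

Derivation:
Initial: C1(4μF, Q=5μC, V=1.25V), C2(4μF, Q=4μC, V=1.00V), C3(5μF, Q=9μC, V=1.80V)
Op 1: GROUND 3: Q3=0; energy lost=8.100
Op 2: CLOSE 1-2: Q_total=9.00, C_total=8.00, V=1.12; Q1=4.50, Q2=4.50; dissipated=0.062
Final charges: Q1=4.50, Q2=4.50, Q3=0.00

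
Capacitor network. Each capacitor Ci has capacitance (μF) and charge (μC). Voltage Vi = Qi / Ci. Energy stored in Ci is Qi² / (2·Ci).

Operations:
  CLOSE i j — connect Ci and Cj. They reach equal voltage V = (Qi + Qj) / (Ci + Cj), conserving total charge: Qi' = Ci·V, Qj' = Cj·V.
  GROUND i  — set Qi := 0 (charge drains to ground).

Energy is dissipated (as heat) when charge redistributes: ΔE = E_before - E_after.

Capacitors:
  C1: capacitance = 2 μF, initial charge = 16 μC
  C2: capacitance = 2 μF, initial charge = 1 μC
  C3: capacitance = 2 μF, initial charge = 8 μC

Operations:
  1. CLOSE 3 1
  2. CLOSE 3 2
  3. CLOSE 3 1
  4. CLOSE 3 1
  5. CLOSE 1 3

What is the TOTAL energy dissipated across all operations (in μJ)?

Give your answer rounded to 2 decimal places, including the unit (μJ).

Initial: C1(2μF, Q=16μC, V=8.00V), C2(2μF, Q=1μC, V=0.50V), C3(2μF, Q=8μC, V=4.00V)
Op 1: CLOSE 3-1: Q_total=24.00, C_total=4.00, V=6.00; Q3=12.00, Q1=12.00; dissipated=8.000
Op 2: CLOSE 3-2: Q_total=13.00, C_total=4.00, V=3.25; Q3=6.50, Q2=6.50; dissipated=15.125
Op 3: CLOSE 3-1: Q_total=18.50, C_total=4.00, V=4.62; Q3=9.25, Q1=9.25; dissipated=3.781
Op 4: CLOSE 3-1: Q_total=18.50, C_total=4.00, V=4.62; Q3=9.25, Q1=9.25; dissipated=0.000
Op 5: CLOSE 1-3: Q_total=18.50, C_total=4.00, V=4.62; Q1=9.25, Q3=9.25; dissipated=0.000
Total dissipated: 26.906 μJ

Answer: 26.91 μJ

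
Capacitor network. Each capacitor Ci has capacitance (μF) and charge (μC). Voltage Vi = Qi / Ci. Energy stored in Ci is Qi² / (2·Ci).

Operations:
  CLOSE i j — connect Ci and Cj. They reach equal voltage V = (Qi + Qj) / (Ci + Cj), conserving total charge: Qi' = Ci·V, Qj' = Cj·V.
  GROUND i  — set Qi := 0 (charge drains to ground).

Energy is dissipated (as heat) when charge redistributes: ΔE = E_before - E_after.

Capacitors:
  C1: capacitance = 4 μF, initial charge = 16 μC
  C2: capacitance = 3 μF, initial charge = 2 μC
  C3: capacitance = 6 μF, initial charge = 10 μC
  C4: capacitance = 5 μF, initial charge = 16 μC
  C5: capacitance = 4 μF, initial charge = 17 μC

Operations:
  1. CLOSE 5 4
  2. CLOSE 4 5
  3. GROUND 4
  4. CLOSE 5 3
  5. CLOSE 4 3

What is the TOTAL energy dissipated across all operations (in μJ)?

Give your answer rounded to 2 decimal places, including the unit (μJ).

Answer: 47.93 μJ

Derivation:
Initial: C1(4μF, Q=16μC, V=4.00V), C2(3μF, Q=2μC, V=0.67V), C3(6μF, Q=10μC, V=1.67V), C4(5μF, Q=16μC, V=3.20V), C5(4μF, Q=17μC, V=4.25V)
Op 1: CLOSE 5-4: Q_total=33.00, C_total=9.00, V=3.67; Q5=14.67, Q4=18.33; dissipated=1.225
Op 2: CLOSE 4-5: Q_total=33.00, C_total=9.00, V=3.67; Q4=18.33, Q5=14.67; dissipated=0.000
Op 3: GROUND 4: Q4=0; energy lost=33.611
Op 4: CLOSE 5-3: Q_total=24.67, C_total=10.00, V=2.47; Q5=9.87, Q3=14.80; dissipated=4.800
Op 5: CLOSE 4-3: Q_total=14.80, C_total=11.00, V=1.35; Q4=6.73, Q3=8.07; dissipated=8.297
Total dissipated: 47.933 μJ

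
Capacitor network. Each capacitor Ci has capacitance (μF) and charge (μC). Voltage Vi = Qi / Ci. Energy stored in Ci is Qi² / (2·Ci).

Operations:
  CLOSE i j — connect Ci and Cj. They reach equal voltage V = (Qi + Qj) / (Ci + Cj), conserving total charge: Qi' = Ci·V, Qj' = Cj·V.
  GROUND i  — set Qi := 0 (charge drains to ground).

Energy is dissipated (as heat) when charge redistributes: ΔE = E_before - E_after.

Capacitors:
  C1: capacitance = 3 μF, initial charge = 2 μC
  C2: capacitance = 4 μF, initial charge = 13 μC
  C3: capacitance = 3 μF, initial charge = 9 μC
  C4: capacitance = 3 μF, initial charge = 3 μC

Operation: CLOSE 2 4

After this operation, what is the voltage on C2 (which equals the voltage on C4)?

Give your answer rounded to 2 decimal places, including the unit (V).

Answer: 2.29 V

Derivation:
Initial: C1(3μF, Q=2μC, V=0.67V), C2(4μF, Q=13μC, V=3.25V), C3(3μF, Q=9μC, V=3.00V), C4(3μF, Q=3μC, V=1.00V)
Op 1: CLOSE 2-4: Q_total=16.00, C_total=7.00, V=2.29; Q2=9.14, Q4=6.86; dissipated=4.339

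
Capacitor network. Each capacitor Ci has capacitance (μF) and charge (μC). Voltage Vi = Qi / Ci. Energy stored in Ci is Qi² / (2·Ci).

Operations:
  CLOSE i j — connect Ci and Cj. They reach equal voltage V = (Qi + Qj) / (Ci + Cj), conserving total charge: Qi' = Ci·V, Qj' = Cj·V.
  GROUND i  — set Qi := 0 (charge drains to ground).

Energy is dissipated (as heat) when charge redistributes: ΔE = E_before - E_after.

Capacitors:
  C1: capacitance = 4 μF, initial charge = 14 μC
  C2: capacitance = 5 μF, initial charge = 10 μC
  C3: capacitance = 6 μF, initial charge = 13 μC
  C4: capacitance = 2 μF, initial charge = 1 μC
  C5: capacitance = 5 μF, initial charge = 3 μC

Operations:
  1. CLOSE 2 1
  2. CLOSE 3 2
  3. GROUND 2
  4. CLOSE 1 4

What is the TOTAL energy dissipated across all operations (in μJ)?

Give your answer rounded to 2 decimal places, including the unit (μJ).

Answer: 20.30 μJ

Derivation:
Initial: C1(4μF, Q=14μC, V=3.50V), C2(5μF, Q=10μC, V=2.00V), C3(6μF, Q=13μC, V=2.17V), C4(2μF, Q=1μC, V=0.50V), C5(5μF, Q=3μC, V=0.60V)
Op 1: CLOSE 2-1: Q_total=24.00, C_total=9.00, V=2.67; Q2=13.33, Q1=10.67; dissipated=2.500
Op 2: CLOSE 3-2: Q_total=26.33, C_total=11.00, V=2.39; Q3=14.36, Q2=11.97; dissipated=0.341
Op 3: GROUND 2: Q2=0; energy lost=14.327
Op 4: CLOSE 1-4: Q_total=11.67, C_total=6.00, V=1.94; Q1=7.78, Q4=3.89; dissipated=3.130
Total dissipated: 20.298 μJ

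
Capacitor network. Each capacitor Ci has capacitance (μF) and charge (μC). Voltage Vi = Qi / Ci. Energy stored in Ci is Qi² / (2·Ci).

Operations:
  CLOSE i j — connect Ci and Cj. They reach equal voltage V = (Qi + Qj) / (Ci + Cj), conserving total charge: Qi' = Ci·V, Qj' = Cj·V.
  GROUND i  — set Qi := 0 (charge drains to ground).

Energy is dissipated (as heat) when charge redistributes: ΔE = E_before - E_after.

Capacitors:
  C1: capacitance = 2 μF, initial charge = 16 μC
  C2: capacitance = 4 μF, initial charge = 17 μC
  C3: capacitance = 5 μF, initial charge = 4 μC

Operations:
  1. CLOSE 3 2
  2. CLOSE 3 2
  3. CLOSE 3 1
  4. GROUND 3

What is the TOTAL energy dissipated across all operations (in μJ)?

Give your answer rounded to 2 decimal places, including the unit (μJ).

Initial: C1(2μF, Q=16μC, V=8.00V), C2(4μF, Q=17μC, V=4.25V), C3(5μF, Q=4μC, V=0.80V)
Op 1: CLOSE 3-2: Q_total=21.00, C_total=9.00, V=2.33; Q3=11.67, Q2=9.33; dissipated=13.225
Op 2: CLOSE 3-2: Q_total=21.00, C_total=9.00, V=2.33; Q3=11.67, Q2=9.33; dissipated=0.000
Op 3: CLOSE 3-1: Q_total=27.67, C_total=7.00, V=3.95; Q3=19.76, Q1=7.90; dissipated=22.937
Op 4: GROUND 3: Q3=0; energy lost=39.053
Total dissipated: 75.215 μJ

Answer: 75.21 μJ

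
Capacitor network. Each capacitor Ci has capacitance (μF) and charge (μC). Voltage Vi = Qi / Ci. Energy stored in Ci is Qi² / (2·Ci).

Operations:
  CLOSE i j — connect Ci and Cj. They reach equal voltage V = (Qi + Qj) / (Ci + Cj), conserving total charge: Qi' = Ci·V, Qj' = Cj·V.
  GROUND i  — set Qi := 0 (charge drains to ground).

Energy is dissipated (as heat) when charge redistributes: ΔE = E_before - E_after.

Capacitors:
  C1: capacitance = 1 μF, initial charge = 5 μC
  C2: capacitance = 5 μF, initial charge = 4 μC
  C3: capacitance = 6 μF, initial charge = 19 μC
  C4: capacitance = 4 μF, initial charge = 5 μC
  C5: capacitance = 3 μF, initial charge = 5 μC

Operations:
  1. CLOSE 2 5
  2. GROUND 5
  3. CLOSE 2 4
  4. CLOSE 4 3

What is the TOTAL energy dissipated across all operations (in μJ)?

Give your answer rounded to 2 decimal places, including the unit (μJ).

Initial: C1(1μF, Q=5μC, V=5.00V), C2(5μF, Q=4μC, V=0.80V), C3(6μF, Q=19μC, V=3.17V), C4(4μF, Q=5μC, V=1.25V), C5(3μF, Q=5μC, V=1.67V)
Op 1: CLOSE 2-5: Q_total=9.00, C_total=8.00, V=1.12; Q2=5.62, Q5=3.38; dissipated=0.704
Op 2: GROUND 5: Q5=0; energy lost=1.898
Op 3: CLOSE 2-4: Q_total=10.62, C_total=9.00, V=1.18; Q2=5.90, Q4=4.72; dissipated=0.017
Op 4: CLOSE 4-3: Q_total=23.72, C_total=10.00, V=2.37; Q4=9.49, Q3=14.23; dissipated=4.734
Total dissipated: 7.354 μJ

Answer: 7.35 μJ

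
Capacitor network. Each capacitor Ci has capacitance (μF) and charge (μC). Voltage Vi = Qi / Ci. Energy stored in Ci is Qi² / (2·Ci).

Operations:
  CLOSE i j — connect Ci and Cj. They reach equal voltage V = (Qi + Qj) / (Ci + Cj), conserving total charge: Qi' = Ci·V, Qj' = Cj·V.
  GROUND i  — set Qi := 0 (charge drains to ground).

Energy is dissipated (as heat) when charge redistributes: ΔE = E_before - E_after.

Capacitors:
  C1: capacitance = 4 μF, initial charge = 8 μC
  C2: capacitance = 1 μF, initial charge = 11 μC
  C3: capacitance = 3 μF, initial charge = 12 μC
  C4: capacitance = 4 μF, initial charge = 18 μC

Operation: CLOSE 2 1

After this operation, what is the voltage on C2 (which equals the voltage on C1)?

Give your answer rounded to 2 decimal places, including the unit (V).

Initial: C1(4μF, Q=8μC, V=2.00V), C2(1μF, Q=11μC, V=11.00V), C3(3μF, Q=12μC, V=4.00V), C4(4μF, Q=18μC, V=4.50V)
Op 1: CLOSE 2-1: Q_total=19.00, C_total=5.00, V=3.80; Q2=3.80, Q1=15.20; dissipated=32.400

Answer: 3.80 V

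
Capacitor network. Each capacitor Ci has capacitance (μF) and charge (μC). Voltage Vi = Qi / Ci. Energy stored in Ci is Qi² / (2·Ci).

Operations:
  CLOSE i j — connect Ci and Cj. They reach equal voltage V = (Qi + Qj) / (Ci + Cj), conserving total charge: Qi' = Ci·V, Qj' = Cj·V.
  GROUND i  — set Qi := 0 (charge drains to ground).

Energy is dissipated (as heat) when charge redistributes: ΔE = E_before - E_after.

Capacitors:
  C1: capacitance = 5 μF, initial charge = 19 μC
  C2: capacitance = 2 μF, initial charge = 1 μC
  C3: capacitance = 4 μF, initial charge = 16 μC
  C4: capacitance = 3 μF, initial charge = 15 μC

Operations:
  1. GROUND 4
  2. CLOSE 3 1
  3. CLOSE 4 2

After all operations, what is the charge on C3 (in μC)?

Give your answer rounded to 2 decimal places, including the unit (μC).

Initial: C1(5μF, Q=19μC, V=3.80V), C2(2μF, Q=1μC, V=0.50V), C3(4μF, Q=16μC, V=4.00V), C4(3μF, Q=15μC, V=5.00V)
Op 1: GROUND 4: Q4=0; energy lost=37.500
Op 2: CLOSE 3-1: Q_total=35.00, C_total=9.00, V=3.89; Q3=15.56, Q1=19.44; dissipated=0.044
Op 3: CLOSE 4-2: Q_total=1.00, C_total=5.00, V=0.20; Q4=0.60, Q2=0.40; dissipated=0.150
Final charges: Q1=19.44, Q2=0.40, Q3=15.56, Q4=0.60

Answer: 15.56 μC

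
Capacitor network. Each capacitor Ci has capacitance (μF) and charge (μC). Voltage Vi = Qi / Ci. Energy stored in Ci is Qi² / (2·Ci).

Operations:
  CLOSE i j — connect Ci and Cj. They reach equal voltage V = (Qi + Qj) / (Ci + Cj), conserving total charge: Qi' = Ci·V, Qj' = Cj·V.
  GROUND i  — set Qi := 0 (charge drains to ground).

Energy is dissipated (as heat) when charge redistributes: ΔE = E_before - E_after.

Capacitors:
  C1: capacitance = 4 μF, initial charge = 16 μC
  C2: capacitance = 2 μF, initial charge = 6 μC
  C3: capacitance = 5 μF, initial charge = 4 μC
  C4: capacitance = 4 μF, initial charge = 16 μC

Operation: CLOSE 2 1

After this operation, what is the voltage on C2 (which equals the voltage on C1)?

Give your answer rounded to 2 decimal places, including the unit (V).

Initial: C1(4μF, Q=16μC, V=4.00V), C2(2μF, Q=6μC, V=3.00V), C3(5μF, Q=4μC, V=0.80V), C4(4μF, Q=16μC, V=4.00V)
Op 1: CLOSE 2-1: Q_total=22.00, C_total=6.00, V=3.67; Q2=7.33, Q1=14.67; dissipated=0.667

Answer: 3.67 V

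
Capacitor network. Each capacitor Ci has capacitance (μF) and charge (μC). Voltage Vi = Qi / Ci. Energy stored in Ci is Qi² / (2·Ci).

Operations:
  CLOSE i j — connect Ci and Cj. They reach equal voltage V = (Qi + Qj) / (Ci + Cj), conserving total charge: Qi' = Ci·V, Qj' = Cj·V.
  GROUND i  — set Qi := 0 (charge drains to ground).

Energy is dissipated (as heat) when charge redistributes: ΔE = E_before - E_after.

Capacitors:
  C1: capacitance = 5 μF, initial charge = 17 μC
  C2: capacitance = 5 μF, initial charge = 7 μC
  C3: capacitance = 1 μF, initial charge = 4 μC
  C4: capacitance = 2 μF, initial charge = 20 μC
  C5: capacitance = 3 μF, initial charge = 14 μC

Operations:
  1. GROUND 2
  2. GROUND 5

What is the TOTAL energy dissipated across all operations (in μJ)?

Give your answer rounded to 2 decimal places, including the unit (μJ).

Initial: C1(5μF, Q=17μC, V=3.40V), C2(5μF, Q=7μC, V=1.40V), C3(1μF, Q=4μC, V=4.00V), C4(2μF, Q=20μC, V=10.00V), C5(3μF, Q=14μC, V=4.67V)
Op 1: GROUND 2: Q2=0; energy lost=4.900
Op 2: GROUND 5: Q5=0; energy lost=32.667
Total dissipated: 37.567 μJ

Answer: 37.57 μJ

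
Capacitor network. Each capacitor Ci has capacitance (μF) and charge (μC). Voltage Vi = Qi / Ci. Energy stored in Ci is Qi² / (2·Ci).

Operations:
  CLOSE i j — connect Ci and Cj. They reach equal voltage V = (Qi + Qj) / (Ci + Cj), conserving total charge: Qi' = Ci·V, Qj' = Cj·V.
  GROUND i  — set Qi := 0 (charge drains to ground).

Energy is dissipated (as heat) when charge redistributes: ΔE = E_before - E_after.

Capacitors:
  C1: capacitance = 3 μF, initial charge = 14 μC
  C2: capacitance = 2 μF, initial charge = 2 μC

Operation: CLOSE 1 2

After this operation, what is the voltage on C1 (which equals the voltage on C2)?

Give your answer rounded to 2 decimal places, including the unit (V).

Initial: C1(3μF, Q=14μC, V=4.67V), C2(2μF, Q=2μC, V=1.00V)
Op 1: CLOSE 1-2: Q_total=16.00, C_total=5.00, V=3.20; Q1=9.60, Q2=6.40; dissipated=8.067

Answer: 3.20 V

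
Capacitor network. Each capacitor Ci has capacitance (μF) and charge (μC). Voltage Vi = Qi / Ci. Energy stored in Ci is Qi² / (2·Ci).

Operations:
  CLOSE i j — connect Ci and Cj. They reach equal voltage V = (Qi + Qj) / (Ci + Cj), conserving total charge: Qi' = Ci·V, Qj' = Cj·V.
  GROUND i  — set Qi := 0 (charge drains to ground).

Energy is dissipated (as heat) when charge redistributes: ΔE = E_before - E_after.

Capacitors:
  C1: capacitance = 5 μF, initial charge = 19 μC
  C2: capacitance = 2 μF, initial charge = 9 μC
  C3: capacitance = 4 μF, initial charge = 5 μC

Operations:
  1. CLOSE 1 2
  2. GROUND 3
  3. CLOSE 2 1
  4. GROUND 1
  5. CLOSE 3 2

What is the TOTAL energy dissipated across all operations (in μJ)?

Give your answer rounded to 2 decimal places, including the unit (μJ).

Answer: 54.14 μJ

Derivation:
Initial: C1(5μF, Q=19μC, V=3.80V), C2(2μF, Q=9μC, V=4.50V), C3(4μF, Q=5μC, V=1.25V)
Op 1: CLOSE 1-2: Q_total=28.00, C_total=7.00, V=4.00; Q1=20.00, Q2=8.00; dissipated=0.350
Op 2: GROUND 3: Q3=0; energy lost=3.125
Op 3: CLOSE 2-1: Q_total=28.00, C_total=7.00, V=4.00; Q2=8.00, Q1=20.00; dissipated=0.000
Op 4: GROUND 1: Q1=0; energy lost=40.000
Op 5: CLOSE 3-2: Q_total=8.00, C_total=6.00, V=1.33; Q3=5.33, Q2=2.67; dissipated=10.667
Total dissipated: 54.142 μJ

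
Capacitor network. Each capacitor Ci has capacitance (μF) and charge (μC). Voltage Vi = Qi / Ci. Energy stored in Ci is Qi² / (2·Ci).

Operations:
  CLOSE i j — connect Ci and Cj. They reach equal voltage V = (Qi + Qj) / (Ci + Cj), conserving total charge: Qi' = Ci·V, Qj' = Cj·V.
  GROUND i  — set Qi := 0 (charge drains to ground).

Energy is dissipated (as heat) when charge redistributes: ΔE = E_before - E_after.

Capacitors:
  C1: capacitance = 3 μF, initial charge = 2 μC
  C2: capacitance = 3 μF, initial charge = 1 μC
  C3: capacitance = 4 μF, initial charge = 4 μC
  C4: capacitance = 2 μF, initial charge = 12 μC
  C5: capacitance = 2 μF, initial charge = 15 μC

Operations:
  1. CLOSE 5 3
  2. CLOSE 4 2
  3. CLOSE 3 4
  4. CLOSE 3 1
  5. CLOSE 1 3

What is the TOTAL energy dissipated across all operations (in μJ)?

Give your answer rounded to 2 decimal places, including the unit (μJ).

Initial: C1(3μF, Q=2μC, V=0.67V), C2(3μF, Q=1μC, V=0.33V), C3(4μF, Q=4μC, V=1.00V), C4(2μF, Q=12μC, V=6.00V), C5(2μF, Q=15μC, V=7.50V)
Op 1: CLOSE 5-3: Q_total=19.00, C_total=6.00, V=3.17; Q5=6.33, Q3=12.67; dissipated=28.167
Op 2: CLOSE 4-2: Q_total=13.00, C_total=5.00, V=2.60; Q4=5.20, Q2=7.80; dissipated=19.267
Op 3: CLOSE 3-4: Q_total=17.87, C_total=6.00, V=2.98; Q3=11.91, Q4=5.96; dissipated=0.214
Op 4: CLOSE 3-1: Q_total=13.91, C_total=7.00, V=1.99; Q3=7.95, Q1=5.96; dissipated=4.578
Op 5: CLOSE 1-3: Q_total=13.91, C_total=7.00, V=1.99; Q1=5.96, Q3=7.95; dissipated=0.000
Total dissipated: 52.226 μJ

Answer: 52.23 μJ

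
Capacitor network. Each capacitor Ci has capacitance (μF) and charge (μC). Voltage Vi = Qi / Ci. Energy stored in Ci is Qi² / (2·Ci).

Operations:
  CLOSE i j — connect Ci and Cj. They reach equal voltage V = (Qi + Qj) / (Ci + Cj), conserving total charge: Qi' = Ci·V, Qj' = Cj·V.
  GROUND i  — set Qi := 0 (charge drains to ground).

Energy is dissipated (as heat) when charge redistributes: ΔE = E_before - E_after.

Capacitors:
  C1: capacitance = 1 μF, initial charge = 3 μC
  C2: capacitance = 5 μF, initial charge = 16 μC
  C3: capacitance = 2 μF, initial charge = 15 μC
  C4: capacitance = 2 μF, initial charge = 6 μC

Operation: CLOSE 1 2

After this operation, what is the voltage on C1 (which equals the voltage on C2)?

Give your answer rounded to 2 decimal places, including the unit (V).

Initial: C1(1μF, Q=3μC, V=3.00V), C2(5μF, Q=16μC, V=3.20V), C3(2μF, Q=15μC, V=7.50V), C4(2μF, Q=6μC, V=3.00V)
Op 1: CLOSE 1-2: Q_total=19.00, C_total=6.00, V=3.17; Q1=3.17, Q2=15.83; dissipated=0.017

Answer: 3.17 V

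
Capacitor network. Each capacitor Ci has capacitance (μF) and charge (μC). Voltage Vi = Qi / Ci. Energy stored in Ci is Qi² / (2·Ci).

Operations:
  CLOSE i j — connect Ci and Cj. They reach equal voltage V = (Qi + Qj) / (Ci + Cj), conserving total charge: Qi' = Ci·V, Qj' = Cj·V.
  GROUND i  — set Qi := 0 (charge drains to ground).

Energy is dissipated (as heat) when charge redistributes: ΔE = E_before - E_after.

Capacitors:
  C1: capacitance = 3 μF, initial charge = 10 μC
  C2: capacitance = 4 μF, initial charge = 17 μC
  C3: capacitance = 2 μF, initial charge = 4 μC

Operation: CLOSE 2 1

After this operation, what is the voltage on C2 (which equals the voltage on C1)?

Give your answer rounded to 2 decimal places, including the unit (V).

Answer: 3.86 V

Derivation:
Initial: C1(3μF, Q=10μC, V=3.33V), C2(4μF, Q=17μC, V=4.25V), C3(2μF, Q=4μC, V=2.00V)
Op 1: CLOSE 2-1: Q_total=27.00, C_total=7.00, V=3.86; Q2=15.43, Q1=11.57; dissipated=0.720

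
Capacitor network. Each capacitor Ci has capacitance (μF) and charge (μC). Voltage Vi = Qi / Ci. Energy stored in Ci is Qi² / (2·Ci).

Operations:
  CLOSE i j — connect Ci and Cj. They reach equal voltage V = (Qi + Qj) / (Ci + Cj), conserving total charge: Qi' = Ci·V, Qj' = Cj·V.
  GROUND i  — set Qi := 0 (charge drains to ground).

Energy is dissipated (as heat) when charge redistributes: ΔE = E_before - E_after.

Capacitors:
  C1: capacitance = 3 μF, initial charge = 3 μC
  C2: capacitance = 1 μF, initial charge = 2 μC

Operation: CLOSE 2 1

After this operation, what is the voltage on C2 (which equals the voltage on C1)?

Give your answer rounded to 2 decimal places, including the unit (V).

Initial: C1(3μF, Q=3μC, V=1.00V), C2(1μF, Q=2μC, V=2.00V)
Op 1: CLOSE 2-1: Q_total=5.00, C_total=4.00, V=1.25; Q2=1.25, Q1=3.75; dissipated=0.375

Answer: 1.25 V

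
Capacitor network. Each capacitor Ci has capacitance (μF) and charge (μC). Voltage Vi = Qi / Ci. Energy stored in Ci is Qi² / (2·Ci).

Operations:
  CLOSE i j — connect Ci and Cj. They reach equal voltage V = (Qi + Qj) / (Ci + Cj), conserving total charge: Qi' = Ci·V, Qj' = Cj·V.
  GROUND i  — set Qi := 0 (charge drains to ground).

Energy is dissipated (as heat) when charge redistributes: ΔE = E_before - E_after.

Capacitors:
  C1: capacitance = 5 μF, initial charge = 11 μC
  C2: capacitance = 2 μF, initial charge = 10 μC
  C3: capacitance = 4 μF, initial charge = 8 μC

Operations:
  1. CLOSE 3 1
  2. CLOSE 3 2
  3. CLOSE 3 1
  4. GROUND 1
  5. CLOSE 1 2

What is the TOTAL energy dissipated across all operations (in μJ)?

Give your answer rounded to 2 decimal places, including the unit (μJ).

Initial: C1(5μF, Q=11μC, V=2.20V), C2(2μF, Q=10μC, V=5.00V), C3(4μF, Q=8μC, V=2.00V)
Op 1: CLOSE 3-1: Q_total=19.00, C_total=9.00, V=2.11; Q3=8.44, Q1=10.56; dissipated=0.044
Op 2: CLOSE 3-2: Q_total=18.44, C_total=6.00, V=3.07; Q3=12.30, Q2=6.15; dissipated=5.564
Op 3: CLOSE 3-1: Q_total=22.85, C_total=9.00, V=2.54; Q3=10.16, Q1=12.70; dissipated=1.030
Op 4: GROUND 1: Q1=0; energy lost=16.118
Op 5: CLOSE 1-2: Q_total=6.15, C_total=7.00, V=0.88; Q1=4.39, Q2=1.76; dissipated=6.750
Total dissipated: 29.506 μJ

Answer: 29.51 μJ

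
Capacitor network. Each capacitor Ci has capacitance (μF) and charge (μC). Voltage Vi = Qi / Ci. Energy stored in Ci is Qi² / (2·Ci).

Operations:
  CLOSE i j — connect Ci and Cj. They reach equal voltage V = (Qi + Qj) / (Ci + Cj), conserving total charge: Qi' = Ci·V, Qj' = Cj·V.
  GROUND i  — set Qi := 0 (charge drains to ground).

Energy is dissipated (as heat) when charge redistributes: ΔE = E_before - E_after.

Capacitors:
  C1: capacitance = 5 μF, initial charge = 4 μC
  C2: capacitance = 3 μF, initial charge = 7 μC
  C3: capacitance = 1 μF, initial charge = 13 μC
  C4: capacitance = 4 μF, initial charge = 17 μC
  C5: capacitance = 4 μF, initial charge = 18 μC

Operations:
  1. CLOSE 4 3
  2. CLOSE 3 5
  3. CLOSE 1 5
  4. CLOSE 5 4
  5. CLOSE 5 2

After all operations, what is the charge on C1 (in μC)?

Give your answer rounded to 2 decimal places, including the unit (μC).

Initial: C1(5μF, Q=4μC, V=0.80V), C2(3μF, Q=7μC, V=2.33V), C3(1μF, Q=13μC, V=13.00V), C4(4μF, Q=17μC, V=4.25V), C5(4μF, Q=18μC, V=4.50V)
Op 1: CLOSE 4-3: Q_total=30.00, C_total=5.00, V=6.00; Q4=24.00, Q3=6.00; dissipated=30.625
Op 2: CLOSE 3-5: Q_total=24.00, C_total=5.00, V=4.80; Q3=4.80, Q5=19.20; dissipated=0.900
Op 3: CLOSE 1-5: Q_total=23.20, C_total=9.00, V=2.58; Q1=12.89, Q5=10.31; dissipated=17.778
Op 4: CLOSE 5-4: Q_total=34.31, C_total=8.00, V=4.29; Q5=17.16, Q4=17.16; dissipated=11.712
Op 5: CLOSE 5-2: Q_total=24.16, C_total=7.00, V=3.45; Q5=13.80, Q2=10.35; dissipated=3.278
Final charges: Q1=12.89, Q2=10.35, Q3=4.80, Q4=17.16, Q5=13.80

Answer: 12.89 μC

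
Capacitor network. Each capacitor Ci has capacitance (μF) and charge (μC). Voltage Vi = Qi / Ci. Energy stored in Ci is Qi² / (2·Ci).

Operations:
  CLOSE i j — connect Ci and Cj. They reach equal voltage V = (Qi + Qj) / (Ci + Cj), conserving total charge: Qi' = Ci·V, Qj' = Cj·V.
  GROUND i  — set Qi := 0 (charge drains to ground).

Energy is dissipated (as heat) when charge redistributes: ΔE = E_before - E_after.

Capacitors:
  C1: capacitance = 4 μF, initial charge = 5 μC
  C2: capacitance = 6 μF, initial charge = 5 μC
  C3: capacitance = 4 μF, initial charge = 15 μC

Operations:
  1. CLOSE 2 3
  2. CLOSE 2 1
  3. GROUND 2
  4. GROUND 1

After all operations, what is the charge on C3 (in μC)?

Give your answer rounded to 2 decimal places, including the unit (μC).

Initial: C1(4μF, Q=5μC, V=1.25V), C2(6μF, Q=5μC, V=0.83V), C3(4μF, Q=15μC, V=3.75V)
Op 1: CLOSE 2-3: Q_total=20.00, C_total=10.00, V=2.00; Q2=12.00, Q3=8.00; dissipated=10.208
Op 2: CLOSE 2-1: Q_total=17.00, C_total=10.00, V=1.70; Q2=10.20, Q1=6.80; dissipated=0.675
Op 3: GROUND 2: Q2=0; energy lost=8.670
Op 4: GROUND 1: Q1=0; energy lost=5.780
Final charges: Q1=0.00, Q2=0.00, Q3=8.00

Answer: 8.00 μC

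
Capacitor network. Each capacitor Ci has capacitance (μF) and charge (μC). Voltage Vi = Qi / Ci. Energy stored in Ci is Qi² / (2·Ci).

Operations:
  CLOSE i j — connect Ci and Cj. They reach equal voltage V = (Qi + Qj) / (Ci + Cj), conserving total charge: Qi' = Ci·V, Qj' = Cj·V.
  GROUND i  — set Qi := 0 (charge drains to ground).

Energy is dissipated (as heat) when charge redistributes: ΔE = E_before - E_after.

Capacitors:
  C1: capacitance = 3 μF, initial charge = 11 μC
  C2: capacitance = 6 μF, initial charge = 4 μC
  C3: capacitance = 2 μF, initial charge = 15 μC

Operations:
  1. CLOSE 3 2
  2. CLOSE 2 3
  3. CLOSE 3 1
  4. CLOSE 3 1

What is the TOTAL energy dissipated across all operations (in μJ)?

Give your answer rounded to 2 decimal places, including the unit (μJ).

Initial: C1(3μF, Q=11μC, V=3.67V), C2(6μF, Q=4μC, V=0.67V), C3(2μF, Q=15μC, V=7.50V)
Op 1: CLOSE 3-2: Q_total=19.00, C_total=8.00, V=2.38; Q3=4.75, Q2=14.25; dissipated=35.021
Op 2: CLOSE 2-3: Q_total=19.00, C_total=8.00, V=2.38; Q2=14.25, Q3=4.75; dissipated=0.000
Op 3: CLOSE 3-1: Q_total=15.75, C_total=5.00, V=3.15; Q3=6.30, Q1=9.45; dissipated=1.001
Op 4: CLOSE 3-1: Q_total=15.75, C_total=5.00, V=3.15; Q3=6.30, Q1=9.45; dissipated=0.000
Total dissipated: 36.022 μJ

Answer: 36.02 μJ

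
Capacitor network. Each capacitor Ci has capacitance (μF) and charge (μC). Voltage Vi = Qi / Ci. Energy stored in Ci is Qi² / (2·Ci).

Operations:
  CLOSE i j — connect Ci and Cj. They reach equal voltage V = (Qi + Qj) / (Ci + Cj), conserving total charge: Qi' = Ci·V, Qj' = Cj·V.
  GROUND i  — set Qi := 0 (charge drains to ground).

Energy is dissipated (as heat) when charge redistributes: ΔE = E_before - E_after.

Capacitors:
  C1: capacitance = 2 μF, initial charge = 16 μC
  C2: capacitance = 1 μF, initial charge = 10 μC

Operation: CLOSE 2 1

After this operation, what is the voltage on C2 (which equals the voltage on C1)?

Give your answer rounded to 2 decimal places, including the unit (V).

Answer: 8.67 V

Derivation:
Initial: C1(2μF, Q=16μC, V=8.00V), C2(1μF, Q=10μC, V=10.00V)
Op 1: CLOSE 2-1: Q_total=26.00, C_total=3.00, V=8.67; Q2=8.67, Q1=17.33; dissipated=1.333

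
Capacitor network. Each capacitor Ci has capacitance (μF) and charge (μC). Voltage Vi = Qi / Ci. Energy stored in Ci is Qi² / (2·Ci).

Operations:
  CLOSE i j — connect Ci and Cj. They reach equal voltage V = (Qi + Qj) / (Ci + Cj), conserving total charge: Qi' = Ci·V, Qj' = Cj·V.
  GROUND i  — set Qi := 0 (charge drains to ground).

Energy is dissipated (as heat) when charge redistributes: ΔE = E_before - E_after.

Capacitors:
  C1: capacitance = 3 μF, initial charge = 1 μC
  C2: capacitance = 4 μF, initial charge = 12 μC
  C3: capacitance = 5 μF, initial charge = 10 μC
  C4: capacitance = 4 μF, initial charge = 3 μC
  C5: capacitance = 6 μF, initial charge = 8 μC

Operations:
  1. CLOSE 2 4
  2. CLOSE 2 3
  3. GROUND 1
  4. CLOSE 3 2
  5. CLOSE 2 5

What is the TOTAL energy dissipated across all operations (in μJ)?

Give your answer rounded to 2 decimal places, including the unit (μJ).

Answer: 5.69 μJ

Derivation:
Initial: C1(3μF, Q=1μC, V=0.33V), C2(4μF, Q=12μC, V=3.00V), C3(5μF, Q=10μC, V=2.00V), C4(4μF, Q=3μC, V=0.75V), C5(6μF, Q=8μC, V=1.33V)
Op 1: CLOSE 2-4: Q_total=15.00, C_total=8.00, V=1.88; Q2=7.50, Q4=7.50; dissipated=5.062
Op 2: CLOSE 2-3: Q_total=17.50, C_total=9.00, V=1.94; Q2=7.78, Q3=9.72; dissipated=0.017
Op 3: GROUND 1: Q1=0; energy lost=0.167
Op 4: CLOSE 3-2: Q_total=17.50, C_total=9.00, V=1.94; Q3=9.72, Q2=7.78; dissipated=0.000
Op 5: CLOSE 2-5: Q_total=15.78, C_total=10.00, V=1.58; Q2=6.31, Q5=9.47; dissipated=0.448
Total dissipated: 5.695 μJ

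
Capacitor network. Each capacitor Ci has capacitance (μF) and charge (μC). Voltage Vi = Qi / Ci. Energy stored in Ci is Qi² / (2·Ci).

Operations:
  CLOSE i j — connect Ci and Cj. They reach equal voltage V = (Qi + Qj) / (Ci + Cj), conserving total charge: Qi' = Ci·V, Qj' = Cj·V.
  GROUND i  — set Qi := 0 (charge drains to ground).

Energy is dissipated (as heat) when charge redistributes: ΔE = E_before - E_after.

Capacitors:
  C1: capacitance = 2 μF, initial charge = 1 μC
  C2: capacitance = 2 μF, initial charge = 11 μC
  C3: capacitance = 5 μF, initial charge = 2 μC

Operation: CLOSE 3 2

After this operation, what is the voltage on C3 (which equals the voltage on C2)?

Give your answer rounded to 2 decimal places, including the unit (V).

Initial: C1(2μF, Q=1μC, V=0.50V), C2(2μF, Q=11μC, V=5.50V), C3(5μF, Q=2μC, V=0.40V)
Op 1: CLOSE 3-2: Q_total=13.00, C_total=7.00, V=1.86; Q3=9.29, Q2=3.71; dissipated=18.579

Answer: 1.86 V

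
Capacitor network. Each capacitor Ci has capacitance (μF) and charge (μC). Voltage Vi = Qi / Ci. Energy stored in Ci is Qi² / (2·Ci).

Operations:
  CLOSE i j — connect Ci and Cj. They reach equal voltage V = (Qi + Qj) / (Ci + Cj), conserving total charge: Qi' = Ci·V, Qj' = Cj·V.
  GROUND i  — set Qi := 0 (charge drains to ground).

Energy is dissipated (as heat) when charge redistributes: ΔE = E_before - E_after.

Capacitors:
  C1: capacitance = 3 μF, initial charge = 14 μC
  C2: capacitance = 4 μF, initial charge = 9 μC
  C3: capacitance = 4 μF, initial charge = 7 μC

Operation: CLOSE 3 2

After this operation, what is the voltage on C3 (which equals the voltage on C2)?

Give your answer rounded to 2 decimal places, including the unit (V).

Initial: C1(3μF, Q=14μC, V=4.67V), C2(4μF, Q=9μC, V=2.25V), C3(4μF, Q=7μC, V=1.75V)
Op 1: CLOSE 3-2: Q_total=16.00, C_total=8.00, V=2.00; Q3=8.00, Q2=8.00; dissipated=0.250

Answer: 2.00 V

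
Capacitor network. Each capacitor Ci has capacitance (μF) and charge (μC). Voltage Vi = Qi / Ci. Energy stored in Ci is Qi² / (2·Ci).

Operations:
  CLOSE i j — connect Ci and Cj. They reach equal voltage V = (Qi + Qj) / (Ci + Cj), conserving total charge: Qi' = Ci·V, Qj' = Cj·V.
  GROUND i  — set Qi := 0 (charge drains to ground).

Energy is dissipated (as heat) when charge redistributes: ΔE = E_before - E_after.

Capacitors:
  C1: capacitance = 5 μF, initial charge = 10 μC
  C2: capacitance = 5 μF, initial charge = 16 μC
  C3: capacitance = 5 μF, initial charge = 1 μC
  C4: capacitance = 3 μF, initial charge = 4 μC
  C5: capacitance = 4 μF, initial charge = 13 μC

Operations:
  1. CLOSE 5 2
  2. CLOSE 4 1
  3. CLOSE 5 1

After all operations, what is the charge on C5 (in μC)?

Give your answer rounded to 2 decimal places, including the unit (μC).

Initial: C1(5μF, Q=10μC, V=2.00V), C2(5μF, Q=16μC, V=3.20V), C3(5μF, Q=1μC, V=0.20V), C4(3μF, Q=4μC, V=1.33V), C5(4μF, Q=13μC, V=3.25V)
Op 1: CLOSE 5-2: Q_total=29.00, C_total=9.00, V=3.22; Q5=12.89, Q2=16.11; dissipated=0.003
Op 2: CLOSE 4-1: Q_total=14.00, C_total=8.00, V=1.75; Q4=5.25, Q1=8.75; dissipated=0.417
Op 3: CLOSE 5-1: Q_total=21.64, C_total=9.00, V=2.40; Q5=9.62, Q1=12.02; dissipated=2.408
Final charges: Q1=12.02, Q2=16.11, Q3=1.00, Q4=5.25, Q5=9.62

Answer: 9.62 μC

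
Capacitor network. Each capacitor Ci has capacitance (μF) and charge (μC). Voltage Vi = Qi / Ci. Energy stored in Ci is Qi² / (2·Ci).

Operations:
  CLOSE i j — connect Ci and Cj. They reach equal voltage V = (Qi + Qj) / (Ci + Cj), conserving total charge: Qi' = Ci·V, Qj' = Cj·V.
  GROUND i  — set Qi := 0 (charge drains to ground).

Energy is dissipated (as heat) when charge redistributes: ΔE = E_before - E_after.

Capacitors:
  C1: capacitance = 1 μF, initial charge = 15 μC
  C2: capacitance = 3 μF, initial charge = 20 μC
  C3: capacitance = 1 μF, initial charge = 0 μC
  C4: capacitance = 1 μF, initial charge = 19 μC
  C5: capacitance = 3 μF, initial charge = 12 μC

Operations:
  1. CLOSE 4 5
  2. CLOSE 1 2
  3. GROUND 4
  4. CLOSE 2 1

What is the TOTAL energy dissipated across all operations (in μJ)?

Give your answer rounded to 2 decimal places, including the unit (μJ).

Answer: 140.45 μJ

Derivation:
Initial: C1(1μF, Q=15μC, V=15.00V), C2(3μF, Q=20μC, V=6.67V), C3(1μF, Q=0μC, V=0.00V), C4(1μF, Q=19μC, V=19.00V), C5(3μF, Q=12μC, V=4.00V)
Op 1: CLOSE 4-5: Q_total=31.00, C_total=4.00, V=7.75; Q4=7.75, Q5=23.25; dissipated=84.375
Op 2: CLOSE 1-2: Q_total=35.00, C_total=4.00, V=8.75; Q1=8.75, Q2=26.25; dissipated=26.042
Op 3: GROUND 4: Q4=0; energy lost=30.031
Op 4: CLOSE 2-1: Q_total=35.00, C_total=4.00, V=8.75; Q2=26.25, Q1=8.75; dissipated=0.000
Total dissipated: 140.448 μJ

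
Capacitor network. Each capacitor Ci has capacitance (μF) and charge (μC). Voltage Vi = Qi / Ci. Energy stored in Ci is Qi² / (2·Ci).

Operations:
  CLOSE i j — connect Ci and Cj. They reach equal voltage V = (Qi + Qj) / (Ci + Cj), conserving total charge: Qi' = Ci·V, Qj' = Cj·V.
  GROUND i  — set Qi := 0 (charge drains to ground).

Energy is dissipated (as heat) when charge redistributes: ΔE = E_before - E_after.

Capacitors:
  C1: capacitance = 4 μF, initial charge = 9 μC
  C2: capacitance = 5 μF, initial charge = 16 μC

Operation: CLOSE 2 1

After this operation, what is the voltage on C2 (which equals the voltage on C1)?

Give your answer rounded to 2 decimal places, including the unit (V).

Answer: 2.78 V

Derivation:
Initial: C1(4μF, Q=9μC, V=2.25V), C2(5μF, Q=16μC, V=3.20V)
Op 1: CLOSE 2-1: Q_total=25.00, C_total=9.00, V=2.78; Q2=13.89, Q1=11.11; dissipated=1.003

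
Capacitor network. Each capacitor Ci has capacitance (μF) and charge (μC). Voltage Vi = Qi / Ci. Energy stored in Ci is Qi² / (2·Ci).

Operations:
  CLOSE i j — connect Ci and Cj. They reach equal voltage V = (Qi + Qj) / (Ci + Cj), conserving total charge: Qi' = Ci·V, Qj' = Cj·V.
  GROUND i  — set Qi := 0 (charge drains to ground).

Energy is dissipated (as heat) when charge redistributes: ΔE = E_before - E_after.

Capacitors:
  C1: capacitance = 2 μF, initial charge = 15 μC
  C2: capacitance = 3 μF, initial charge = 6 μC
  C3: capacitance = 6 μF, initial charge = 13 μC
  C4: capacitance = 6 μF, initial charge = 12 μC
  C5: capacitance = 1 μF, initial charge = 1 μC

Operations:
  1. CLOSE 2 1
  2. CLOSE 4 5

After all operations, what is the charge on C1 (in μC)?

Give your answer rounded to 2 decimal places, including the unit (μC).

Answer: 8.40 μC

Derivation:
Initial: C1(2μF, Q=15μC, V=7.50V), C2(3μF, Q=6μC, V=2.00V), C3(6μF, Q=13μC, V=2.17V), C4(6μF, Q=12μC, V=2.00V), C5(1μF, Q=1μC, V=1.00V)
Op 1: CLOSE 2-1: Q_total=21.00, C_total=5.00, V=4.20; Q2=12.60, Q1=8.40; dissipated=18.150
Op 2: CLOSE 4-5: Q_total=13.00, C_total=7.00, V=1.86; Q4=11.14, Q5=1.86; dissipated=0.429
Final charges: Q1=8.40, Q2=12.60, Q3=13.00, Q4=11.14, Q5=1.86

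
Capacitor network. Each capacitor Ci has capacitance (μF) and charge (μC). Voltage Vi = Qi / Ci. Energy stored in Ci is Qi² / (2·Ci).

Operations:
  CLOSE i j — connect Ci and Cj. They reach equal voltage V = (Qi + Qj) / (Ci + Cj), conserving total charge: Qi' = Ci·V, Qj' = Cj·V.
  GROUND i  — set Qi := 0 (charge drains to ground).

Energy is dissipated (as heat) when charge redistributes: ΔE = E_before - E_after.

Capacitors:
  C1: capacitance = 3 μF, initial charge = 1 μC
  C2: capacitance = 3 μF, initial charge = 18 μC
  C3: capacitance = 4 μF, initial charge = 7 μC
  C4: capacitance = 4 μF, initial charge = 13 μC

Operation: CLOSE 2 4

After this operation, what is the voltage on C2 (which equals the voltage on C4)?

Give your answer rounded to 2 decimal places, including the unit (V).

Initial: C1(3μF, Q=1μC, V=0.33V), C2(3μF, Q=18μC, V=6.00V), C3(4μF, Q=7μC, V=1.75V), C4(4μF, Q=13μC, V=3.25V)
Op 1: CLOSE 2-4: Q_total=31.00, C_total=7.00, V=4.43; Q2=13.29, Q4=17.71; dissipated=6.482

Answer: 4.43 V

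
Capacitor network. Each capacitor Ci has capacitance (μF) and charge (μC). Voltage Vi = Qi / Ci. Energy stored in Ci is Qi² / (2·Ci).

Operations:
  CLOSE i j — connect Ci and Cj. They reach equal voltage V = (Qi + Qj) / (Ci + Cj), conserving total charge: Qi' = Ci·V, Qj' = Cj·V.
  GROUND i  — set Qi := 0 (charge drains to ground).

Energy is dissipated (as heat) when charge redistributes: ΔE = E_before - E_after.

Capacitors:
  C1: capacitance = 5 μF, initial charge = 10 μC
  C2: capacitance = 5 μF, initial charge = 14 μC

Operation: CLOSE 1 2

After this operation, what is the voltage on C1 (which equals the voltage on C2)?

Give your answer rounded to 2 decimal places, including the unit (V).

Initial: C1(5μF, Q=10μC, V=2.00V), C2(5μF, Q=14μC, V=2.80V)
Op 1: CLOSE 1-2: Q_total=24.00, C_total=10.00, V=2.40; Q1=12.00, Q2=12.00; dissipated=0.800

Answer: 2.40 V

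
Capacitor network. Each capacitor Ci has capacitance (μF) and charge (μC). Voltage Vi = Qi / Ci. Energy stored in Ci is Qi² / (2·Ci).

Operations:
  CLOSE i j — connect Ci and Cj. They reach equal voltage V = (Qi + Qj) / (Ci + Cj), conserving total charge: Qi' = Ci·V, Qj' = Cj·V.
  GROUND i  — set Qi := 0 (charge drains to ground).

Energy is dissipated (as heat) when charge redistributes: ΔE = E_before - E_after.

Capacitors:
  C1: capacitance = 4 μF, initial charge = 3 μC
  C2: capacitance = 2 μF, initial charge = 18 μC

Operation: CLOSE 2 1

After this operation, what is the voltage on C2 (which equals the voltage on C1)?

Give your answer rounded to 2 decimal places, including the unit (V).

Answer: 3.50 V

Derivation:
Initial: C1(4μF, Q=3μC, V=0.75V), C2(2μF, Q=18μC, V=9.00V)
Op 1: CLOSE 2-1: Q_total=21.00, C_total=6.00, V=3.50; Q2=7.00, Q1=14.00; dissipated=45.375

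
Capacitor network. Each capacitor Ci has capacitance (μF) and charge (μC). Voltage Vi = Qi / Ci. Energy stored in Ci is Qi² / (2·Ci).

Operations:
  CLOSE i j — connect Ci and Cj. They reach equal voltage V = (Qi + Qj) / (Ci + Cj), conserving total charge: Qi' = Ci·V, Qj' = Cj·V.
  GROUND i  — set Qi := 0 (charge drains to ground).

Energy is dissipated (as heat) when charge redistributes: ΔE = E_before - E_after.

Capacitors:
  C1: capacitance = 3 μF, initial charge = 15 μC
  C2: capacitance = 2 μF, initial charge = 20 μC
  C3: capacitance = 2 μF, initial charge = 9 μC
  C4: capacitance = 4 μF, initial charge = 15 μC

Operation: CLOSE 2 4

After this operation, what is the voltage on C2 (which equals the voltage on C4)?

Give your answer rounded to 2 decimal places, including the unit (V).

Answer: 5.83 V

Derivation:
Initial: C1(3μF, Q=15μC, V=5.00V), C2(2μF, Q=20μC, V=10.00V), C3(2μF, Q=9μC, V=4.50V), C4(4μF, Q=15μC, V=3.75V)
Op 1: CLOSE 2-4: Q_total=35.00, C_total=6.00, V=5.83; Q2=11.67, Q4=23.33; dissipated=26.042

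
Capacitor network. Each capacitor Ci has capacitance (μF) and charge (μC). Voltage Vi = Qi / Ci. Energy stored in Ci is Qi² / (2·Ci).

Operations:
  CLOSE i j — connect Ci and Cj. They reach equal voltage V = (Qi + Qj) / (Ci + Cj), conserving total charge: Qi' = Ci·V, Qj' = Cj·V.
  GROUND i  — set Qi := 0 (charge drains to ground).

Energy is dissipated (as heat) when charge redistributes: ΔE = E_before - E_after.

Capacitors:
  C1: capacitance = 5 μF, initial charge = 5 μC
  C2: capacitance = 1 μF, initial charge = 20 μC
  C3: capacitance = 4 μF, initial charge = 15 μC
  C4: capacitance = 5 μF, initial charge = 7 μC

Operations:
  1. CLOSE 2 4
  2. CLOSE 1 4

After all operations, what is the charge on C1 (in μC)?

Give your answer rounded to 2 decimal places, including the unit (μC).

Answer: 13.75 μC

Derivation:
Initial: C1(5μF, Q=5μC, V=1.00V), C2(1μF, Q=20μC, V=20.00V), C3(4μF, Q=15μC, V=3.75V), C4(5μF, Q=7μC, V=1.40V)
Op 1: CLOSE 2-4: Q_total=27.00, C_total=6.00, V=4.50; Q2=4.50, Q4=22.50; dissipated=144.150
Op 2: CLOSE 1-4: Q_total=27.50, C_total=10.00, V=2.75; Q1=13.75, Q4=13.75; dissipated=15.312
Final charges: Q1=13.75, Q2=4.50, Q3=15.00, Q4=13.75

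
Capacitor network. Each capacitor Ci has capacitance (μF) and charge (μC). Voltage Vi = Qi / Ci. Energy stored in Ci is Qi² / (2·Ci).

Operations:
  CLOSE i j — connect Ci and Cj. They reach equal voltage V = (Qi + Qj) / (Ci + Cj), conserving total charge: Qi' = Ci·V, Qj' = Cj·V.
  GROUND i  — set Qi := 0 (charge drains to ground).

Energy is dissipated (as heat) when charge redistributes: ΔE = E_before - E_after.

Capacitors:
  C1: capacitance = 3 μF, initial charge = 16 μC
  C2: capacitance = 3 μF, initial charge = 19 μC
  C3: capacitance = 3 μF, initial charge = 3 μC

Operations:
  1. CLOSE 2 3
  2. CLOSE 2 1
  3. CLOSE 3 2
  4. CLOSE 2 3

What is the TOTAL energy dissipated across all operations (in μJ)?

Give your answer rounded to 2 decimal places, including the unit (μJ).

Initial: C1(3μF, Q=16μC, V=5.33V), C2(3μF, Q=19μC, V=6.33V), C3(3μF, Q=3μC, V=1.00V)
Op 1: CLOSE 2-3: Q_total=22.00, C_total=6.00, V=3.67; Q2=11.00, Q3=11.00; dissipated=21.333
Op 2: CLOSE 2-1: Q_total=27.00, C_total=6.00, V=4.50; Q2=13.50, Q1=13.50; dissipated=2.083
Op 3: CLOSE 3-2: Q_total=24.50, C_total=6.00, V=4.08; Q3=12.25, Q2=12.25; dissipated=0.521
Op 4: CLOSE 2-3: Q_total=24.50, C_total=6.00, V=4.08; Q2=12.25, Q3=12.25; dissipated=0.000
Total dissipated: 23.938 μJ

Answer: 23.94 μJ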